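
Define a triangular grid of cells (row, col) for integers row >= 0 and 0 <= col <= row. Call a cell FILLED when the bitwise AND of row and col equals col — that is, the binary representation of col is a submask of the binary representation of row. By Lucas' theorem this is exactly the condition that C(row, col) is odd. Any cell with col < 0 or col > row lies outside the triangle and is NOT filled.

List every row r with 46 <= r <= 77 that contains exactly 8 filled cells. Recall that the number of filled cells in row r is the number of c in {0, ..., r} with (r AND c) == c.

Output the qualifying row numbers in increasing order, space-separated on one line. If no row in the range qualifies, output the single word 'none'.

Answer: 49 50 52 56 67 69 70 73 74 76

Derivation:
Row r has 2^popcount(r) filled cells, so we need popcount(r) = log2(8) = 3.
Scan r = 46..77 and keep those with exactly 3 one-bits:
r=46=101110 popcount=4 -> skip
r=47=101111 popcount=5 -> skip
r=48=110000 popcount=2 -> skip
r=49=110001 popcount=3 -> KEEP
r=50=110010 popcount=3 -> KEEP
r=51=110011 popcount=4 -> skip
r=52=110100 popcount=3 -> KEEP
r=53=110101 popcount=4 -> skip
r=54=110110 popcount=4 -> skip
r=55=110111 popcount=5 -> skip
r=56=111000 popcount=3 -> KEEP
r=57=111001 popcount=4 -> skip
r=58=111010 popcount=4 -> skip
r=59=111011 popcount=5 -> skip
r=60=111100 popcount=4 -> skip
r=61=111101 popcount=5 -> skip
r=62=111110 popcount=5 -> skip
r=63=111111 popcount=6 -> skip
r=64=1000000 popcount=1 -> skip
r=65=1000001 popcount=2 -> skip
r=66=1000010 popcount=2 -> skip
r=67=1000011 popcount=3 -> KEEP
r=68=1000100 popcount=2 -> skip
r=69=1000101 popcount=3 -> KEEP
r=70=1000110 popcount=3 -> KEEP
r=71=1000111 popcount=4 -> skip
r=72=1001000 popcount=2 -> skip
r=73=1001001 popcount=3 -> KEEP
r=74=1001010 popcount=3 -> KEEP
r=75=1001011 popcount=4 -> skip
r=76=1001100 popcount=3 -> KEEP
r=77=1001101 popcount=4 -> skip
Kept rows: 49 50 52 56 67 69 70 73 74 76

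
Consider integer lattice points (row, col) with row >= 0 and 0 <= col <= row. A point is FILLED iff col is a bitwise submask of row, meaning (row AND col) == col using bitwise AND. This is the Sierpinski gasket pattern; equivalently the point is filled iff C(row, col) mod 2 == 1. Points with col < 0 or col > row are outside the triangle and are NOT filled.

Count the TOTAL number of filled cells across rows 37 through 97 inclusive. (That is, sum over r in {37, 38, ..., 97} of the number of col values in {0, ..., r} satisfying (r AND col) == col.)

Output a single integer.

r37=100101 pc3: +8 =8
r38=100110 pc3: +8 =16
r39=100111 pc4: +16 =32
r40=101000 pc2: +4 =36
r41=101001 pc3: +8 =44
r42=101010 pc3: +8 =52
r43=101011 pc4: +16 =68
r44=101100 pc3: +8 =76
r45=101101 pc4: +16 =92
r46=101110 pc4: +16 =108
r47=101111 pc5: +32 =140
r48=110000 pc2: +4 =144
r49=110001 pc3: +8 =152
r50=110010 pc3: +8 =160
r51=110011 pc4: +16 =176
r52=110100 pc3: +8 =184
r53=110101 pc4: +16 =200
r54=110110 pc4: +16 =216
r55=110111 pc5: +32 =248
r56=111000 pc3: +8 =256
r57=111001 pc4: +16 =272
r58=111010 pc4: +16 =288
r59=111011 pc5: +32 =320
r60=111100 pc4: +16 =336
r61=111101 pc5: +32 =368
r62=111110 pc5: +32 =400
r63=111111 pc6: +64 =464
r64=1000000 pc1: +2 =466
r65=1000001 pc2: +4 =470
r66=1000010 pc2: +4 =474
r67=1000011 pc3: +8 =482
r68=1000100 pc2: +4 =486
r69=1000101 pc3: +8 =494
r70=1000110 pc3: +8 =502
r71=1000111 pc4: +16 =518
r72=1001000 pc2: +4 =522
r73=1001001 pc3: +8 =530
r74=1001010 pc3: +8 =538
r75=1001011 pc4: +16 =554
r76=1001100 pc3: +8 =562
r77=1001101 pc4: +16 =578
r78=1001110 pc4: +16 =594
r79=1001111 pc5: +32 =626
r80=1010000 pc2: +4 =630
r81=1010001 pc3: +8 =638
r82=1010010 pc3: +8 =646
r83=1010011 pc4: +16 =662
r84=1010100 pc3: +8 =670
r85=1010101 pc4: +16 =686
r86=1010110 pc4: +16 =702
r87=1010111 pc5: +32 =734
r88=1011000 pc3: +8 =742
r89=1011001 pc4: +16 =758
r90=1011010 pc4: +16 =774
r91=1011011 pc5: +32 =806
r92=1011100 pc4: +16 =822
r93=1011101 pc5: +32 =854
r94=1011110 pc5: +32 =886
r95=1011111 pc6: +64 =950
r96=1100000 pc2: +4 =954
r97=1100001 pc3: +8 =962

Answer: 962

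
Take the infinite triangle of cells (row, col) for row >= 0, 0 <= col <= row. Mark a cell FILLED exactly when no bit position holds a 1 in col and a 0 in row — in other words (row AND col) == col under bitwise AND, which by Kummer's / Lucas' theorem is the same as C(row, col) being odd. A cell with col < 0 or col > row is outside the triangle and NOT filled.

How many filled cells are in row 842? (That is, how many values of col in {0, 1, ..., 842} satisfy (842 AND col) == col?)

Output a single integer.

842 in binary = 1101001010
popcount(842) = number of 1-bits in 1101001010 = 5
A col c satisfies (842 AND c) == c iff every set bit of c is also set in 842; each of the 5 set bits of 842 can independently be on or off in c.
count = 2^5 = 32

Answer: 32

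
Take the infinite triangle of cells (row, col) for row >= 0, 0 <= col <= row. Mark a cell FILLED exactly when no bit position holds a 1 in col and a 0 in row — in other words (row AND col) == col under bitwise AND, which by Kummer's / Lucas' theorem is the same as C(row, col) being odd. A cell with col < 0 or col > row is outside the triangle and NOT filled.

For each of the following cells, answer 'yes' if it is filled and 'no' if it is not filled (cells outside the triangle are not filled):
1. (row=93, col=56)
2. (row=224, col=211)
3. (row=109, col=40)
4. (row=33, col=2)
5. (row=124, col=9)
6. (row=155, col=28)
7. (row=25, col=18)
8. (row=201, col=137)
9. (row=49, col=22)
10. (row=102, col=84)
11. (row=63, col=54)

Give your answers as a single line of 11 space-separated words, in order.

Answer: no no yes no no no no yes no no yes

Derivation:
(93,56): row=0b1011101, col=0b111000, row AND col = 0b11000 = 24; 24 != 56 -> empty
(224,211): row=0b11100000, col=0b11010011, row AND col = 0b11000000 = 192; 192 != 211 -> empty
(109,40): row=0b1101101, col=0b101000, row AND col = 0b101000 = 40; 40 == 40 -> filled
(33,2): row=0b100001, col=0b10, row AND col = 0b0 = 0; 0 != 2 -> empty
(124,9): row=0b1111100, col=0b1001, row AND col = 0b1000 = 8; 8 != 9 -> empty
(155,28): row=0b10011011, col=0b11100, row AND col = 0b11000 = 24; 24 != 28 -> empty
(25,18): row=0b11001, col=0b10010, row AND col = 0b10000 = 16; 16 != 18 -> empty
(201,137): row=0b11001001, col=0b10001001, row AND col = 0b10001001 = 137; 137 == 137 -> filled
(49,22): row=0b110001, col=0b10110, row AND col = 0b10000 = 16; 16 != 22 -> empty
(102,84): row=0b1100110, col=0b1010100, row AND col = 0b1000100 = 68; 68 != 84 -> empty
(63,54): row=0b111111, col=0b110110, row AND col = 0b110110 = 54; 54 == 54 -> filled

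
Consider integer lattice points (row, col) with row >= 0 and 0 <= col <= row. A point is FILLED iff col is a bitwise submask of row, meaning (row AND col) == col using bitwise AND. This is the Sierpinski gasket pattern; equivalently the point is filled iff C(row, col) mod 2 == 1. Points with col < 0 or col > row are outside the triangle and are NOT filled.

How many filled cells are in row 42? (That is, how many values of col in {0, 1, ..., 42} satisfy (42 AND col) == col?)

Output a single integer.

42 in binary = 101010
popcount(42) = number of 1-bits in 101010 = 3
A col c satisfies (42 AND c) == c iff every set bit of c is also set in 42; each of the 3 set bits of 42 can independently be on or off in c.
count = 2^3 = 8

Answer: 8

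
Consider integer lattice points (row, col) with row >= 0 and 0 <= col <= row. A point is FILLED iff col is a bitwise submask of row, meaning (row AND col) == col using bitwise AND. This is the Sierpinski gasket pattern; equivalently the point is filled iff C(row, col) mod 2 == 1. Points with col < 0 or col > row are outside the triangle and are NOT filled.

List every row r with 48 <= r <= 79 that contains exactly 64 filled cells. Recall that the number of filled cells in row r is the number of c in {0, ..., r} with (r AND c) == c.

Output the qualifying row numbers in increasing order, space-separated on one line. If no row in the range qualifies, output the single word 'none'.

Row r has 2^popcount(r) filled cells, so we need popcount(r) = log2(64) = 6.
Scan r = 48..79 and keep those with exactly 6 one-bits:
r=48=110000 popcount=2 -> skip
r=49=110001 popcount=3 -> skip
r=50=110010 popcount=3 -> skip
r=51=110011 popcount=4 -> skip
r=52=110100 popcount=3 -> skip
r=53=110101 popcount=4 -> skip
r=54=110110 popcount=4 -> skip
r=55=110111 popcount=5 -> skip
r=56=111000 popcount=3 -> skip
r=57=111001 popcount=4 -> skip
r=58=111010 popcount=4 -> skip
r=59=111011 popcount=5 -> skip
r=60=111100 popcount=4 -> skip
r=61=111101 popcount=5 -> skip
r=62=111110 popcount=5 -> skip
r=63=111111 popcount=6 -> KEEP
r=64=1000000 popcount=1 -> skip
r=65=1000001 popcount=2 -> skip
r=66=1000010 popcount=2 -> skip
r=67=1000011 popcount=3 -> skip
r=68=1000100 popcount=2 -> skip
r=69=1000101 popcount=3 -> skip
r=70=1000110 popcount=3 -> skip
r=71=1000111 popcount=4 -> skip
r=72=1001000 popcount=2 -> skip
r=73=1001001 popcount=3 -> skip
r=74=1001010 popcount=3 -> skip
r=75=1001011 popcount=4 -> skip
r=76=1001100 popcount=3 -> skip
r=77=1001101 popcount=4 -> skip
r=78=1001110 popcount=4 -> skip
r=79=1001111 popcount=5 -> skip
Kept rows: 63

Answer: 63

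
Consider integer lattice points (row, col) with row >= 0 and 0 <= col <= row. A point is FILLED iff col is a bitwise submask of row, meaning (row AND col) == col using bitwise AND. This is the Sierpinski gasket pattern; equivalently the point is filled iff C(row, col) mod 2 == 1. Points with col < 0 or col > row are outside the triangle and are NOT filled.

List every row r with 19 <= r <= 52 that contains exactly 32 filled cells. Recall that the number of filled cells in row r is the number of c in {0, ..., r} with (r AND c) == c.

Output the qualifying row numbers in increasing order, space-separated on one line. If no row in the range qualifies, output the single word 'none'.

Answer: 31 47

Derivation:
Row r has 2^popcount(r) filled cells, so we need popcount(r) = log2(32) = 5.
Scan r = 19..52 and keep those with exactly 5 one-bits:
r=19=10011 popcount=3 -> skip
r=20=10100 popcount=2 -> skip
r=21=10101 popcount=3 -> skip
r=22=10110 popcount=3 -> skip
r=23=10111 popcount=4 -> skip
r=24=11000 popcount=2 -> skip
r=25=11001 popcount=3 -> skip
r=26=11010 popcount=3 -> skip
r=27=11011 popcount=4 -> skip
r=28=11100 popcount=3 -> skip
r=29=11101 popcount=4 -> skip
r=30=11110 popcount=4 -> skip
r=31=11111 popcount=5 -> KEEP
r=32=100000 popcount=1 -> skip
r=33=100001 popcount=2 -> skip
r=34=100010 popcount=2 -> skip
r=35=100011 popcount=3 -> skip
r=36=100100 popcount=2 -> skip
r=37=100101 popcount=3 -> skip
r=38=100110 popcount=3 -> skip
r=39=100111 popcount=4 -> skip
r=40=101000 popcount=2 -> skip
r=41=101001 popcount=3 -> skip
r=42=101010 popcount=3 -> skip
r=43=101011 popcount=4 -> skip
r=44=101100 popcount=3 -> skip
r=45=101101 popcount=4 -> skip
r=46=101110 popcount=4 -> skip
r=47=101111 popcount=5 -> KEEP
r=48=110000 popcount=2 -> skip
r=49=110001 popcount=3 -> skip
r=50=110010 popcount=3 -> skip
r=51=110011 popcount=4 -> skip
r=52=110100 popcount=3 -> skip
Kept rows: 31 47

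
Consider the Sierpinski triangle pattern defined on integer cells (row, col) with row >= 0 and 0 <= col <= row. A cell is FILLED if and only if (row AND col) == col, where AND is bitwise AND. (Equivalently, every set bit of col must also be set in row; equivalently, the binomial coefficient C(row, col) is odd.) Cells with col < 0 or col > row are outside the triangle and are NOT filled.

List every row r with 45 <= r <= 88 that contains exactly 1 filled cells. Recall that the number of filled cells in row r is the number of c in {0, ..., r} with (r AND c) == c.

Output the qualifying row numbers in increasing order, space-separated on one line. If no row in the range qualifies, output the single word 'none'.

Answer: none

Derivation:
Row r has 2^popcount(r) filled cells, so we need popcount(r) = log2(1) = 0.
Scan r = 45..88 and keep those with exactly 0 one-bits:
r=45=101101 popcount=4 -> skip
r=46=101110 popcount=4 -> skip
r=47=101111 popcount=5 -> skip
r=48=110000 popcount=2 -> skip
r=49=110001 popcount=3 -> skip
r=50=110010 popcount=3 -> skip
r=51=110011 popcount=4 -> skip
r=52=110100 popcount=3 -> skip
r=53=110101 popcount=4 -> skip
r=54=110110 popcount=4 -> skip
r=55=110111 popcount=5 -> skip
r=56=111000 popcount=3 -> skip
r=57=111001 popcount=4 -> skip
r=58=111010 popcount=4 -> skip
r=59=111011 popcount=5 -> skip
r=60=111100 popcount=4 -> skip
r=61=111101 popcount=5 -> skip
r=62=111110 popcount=5 -> skip
r=63=111111 popcount=6 -> skip
r=64=1000000 popcount=1 -> skip
r=65=1000001 popcount=2 -> skip
r=66=1000010 popcount=2 -> skip
r=67=1000011 popcount=3 -> skip
r=68=1000100 popcount=2 -> skip
r=69=1000101 popcount=3 -> skip
r=70=1000110 popcount=3 -> skip
r=71=1000111 popcount=4 -> skip
r=72=1001000 popcount=2 -> skip
r=73=1001001 popcount=3 -> skip
r=74=1001010 popcount=3 -> skip
r=75=1001011 popcount=4 -> skip
r=76=1001100 popcount=3 -> skip
r=77=1001101 popcount=4 -> skip
r=78=1001110 popcount=4 -> skip
r=79=1001111 popcount=5 -> skip
r=80=1010000 popcount=2 -> skip
r=81=1010001 popcount=3 -> skip
r=82=1010010 popcount=3 -> skip
r=83=1010011 popcount=4 -> skip
r=84=1010100 popcount=3 -> skip
r=85=1010101 popcount=4 -> skip
r=86=1010110 popcount=4 -> skip
r=87=1010111 popcount=5 -> skip
r=88=1011000 popcount=3 -> skip
Kept rows: none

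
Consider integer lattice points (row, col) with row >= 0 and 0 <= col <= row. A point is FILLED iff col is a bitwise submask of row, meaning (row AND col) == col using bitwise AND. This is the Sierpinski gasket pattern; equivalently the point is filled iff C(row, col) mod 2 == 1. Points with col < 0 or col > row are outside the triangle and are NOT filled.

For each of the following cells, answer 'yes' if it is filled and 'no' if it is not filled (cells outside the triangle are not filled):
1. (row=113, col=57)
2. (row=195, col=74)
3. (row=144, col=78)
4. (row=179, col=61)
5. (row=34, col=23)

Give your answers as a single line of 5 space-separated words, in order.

Answer: no no no no no

Derivation:
(113,57): row=0b1110001, col=0b111001, row AND col = 0b110001 = 49; 49 != 57 -> empty
(195,74): row=0b11000011, col=0b1001010, row AND col = 0b1000010 = 66; 66 != 74 -> empty
(144,78): row=0b10010000, col=0b1001110, row AND col = 0b0 = 0; 0 != 78 -> empty
(179,61): row=0b10110011, col=0b111101, row AND col = 0b110001 = 49; 49 != 61 -> empty
(34,23): row=0b100010, col=0b10111, row AND col = 0b10 = 2; 2 != 23 -> empty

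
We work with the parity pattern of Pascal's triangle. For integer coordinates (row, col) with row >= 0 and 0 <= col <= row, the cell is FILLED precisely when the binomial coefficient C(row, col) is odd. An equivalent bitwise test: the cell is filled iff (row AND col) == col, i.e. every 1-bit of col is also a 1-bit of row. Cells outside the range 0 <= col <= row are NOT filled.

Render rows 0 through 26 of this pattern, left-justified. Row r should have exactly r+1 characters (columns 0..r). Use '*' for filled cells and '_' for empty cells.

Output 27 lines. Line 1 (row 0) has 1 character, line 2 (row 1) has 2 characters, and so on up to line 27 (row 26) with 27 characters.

Answer: *
**
*_*
****
*___*
**__**
*_*_*_*
********
*_______*
**______**
*_*_____*_*
****____****
*___*___*___*
**__**__**__**
*_*_*_*_*_*_*_*
****************
*_______________*
**______________**
*_*_____________*_*
****____________****
*___*___________*___*
**__**__________**__**
*_*_*_*_________*_*_*_*
********________********
*_______*_______*_______*
**______**______**______**
*_*_____*_*_____*_*_____*_*

Derivation:
r0=0: *
r1=1: **
r2=10: *_*
r3=11: ****
r4=100: *___*
r5=101: **__**
r6=110: *_*_*_*
r7=111: ********
r8=1000: *_______*
r9=1001: **______**
r10=1010: *_*_____*_*
r11=1011: ****____****
r12=1100: *___*___*___*
r13=1101: **__**__**__**
r14=1110: *_*_*_*_*_*_*_*
r15=1111: ****************
r16=10000: *_______________*
r17=10001: **______________**
r18=10010: *_*_____________*_*
r19=10011: ****____________****
r20=10100: *___*___________*___*
r21=10101: **__**__________**__**
r22=10110: *_*_*_*_________*_*_*_*
r23=10111: ********________********
r24=11000: *_______*_______*_______*
r25=11001: **______**______**______**
r26=11010: *_*_____*_*_____*_*_____*_*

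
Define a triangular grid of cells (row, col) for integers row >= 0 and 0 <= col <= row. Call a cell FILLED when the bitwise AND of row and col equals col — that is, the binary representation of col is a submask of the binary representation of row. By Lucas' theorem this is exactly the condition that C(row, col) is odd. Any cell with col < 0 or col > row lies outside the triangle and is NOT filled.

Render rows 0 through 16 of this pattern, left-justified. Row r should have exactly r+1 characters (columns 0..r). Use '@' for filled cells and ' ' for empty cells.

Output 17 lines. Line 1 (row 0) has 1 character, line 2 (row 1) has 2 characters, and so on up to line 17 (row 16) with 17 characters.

Answer: @
@@
@ @
@@@@
@   @
@@  @@
@ @ @ @
@@@@@@@@
@       @
@@      @@
@ @     @ @
@@@@    @@@@
@   @   @   @
@@  @@  @@  @@
@ @ @ @ @ @ @ @
@@@@@@@@@@@@@@@@
@               @

Derivation:
r0=0: @
r1=1: @@
r2=10: @ @
r3=11: @@@@
r4=100: @   @
r5=101: @@  @@
r6=110: @ @ @ @
r7=111: @@@@@@@@
r8=1000: @       @
r9=1001: @@      @@
r10=1010: @ @     @ @
r11=1011: @@@@    @@@@
r12=1100: @   @   @   @
r13=1101: @@  @@  @@  @@
r14=1110: @ @ @ @ @ @ @ @
r15=1111: @@@@@@@@@@@@@@@@
r16=10000: @               @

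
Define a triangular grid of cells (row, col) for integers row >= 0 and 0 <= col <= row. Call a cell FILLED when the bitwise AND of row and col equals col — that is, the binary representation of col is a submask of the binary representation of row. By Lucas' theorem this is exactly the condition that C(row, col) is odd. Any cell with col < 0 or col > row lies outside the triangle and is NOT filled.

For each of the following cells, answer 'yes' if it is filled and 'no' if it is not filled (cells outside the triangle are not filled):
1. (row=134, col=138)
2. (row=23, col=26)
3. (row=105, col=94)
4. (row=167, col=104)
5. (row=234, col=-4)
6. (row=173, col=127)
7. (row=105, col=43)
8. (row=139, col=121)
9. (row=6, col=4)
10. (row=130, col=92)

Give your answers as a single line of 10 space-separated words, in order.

Answer: no no no no no no no no yes no

Derivation:
(134,138): col outside [0, 134] -> not filled
(23,26): col outside [0, 23] -> not filled
(105,94): row=0b1101001, col=0b1011110, row AND col = 0b1001000 = 72; 72 != 94 -> empty
(167,104): row=0b10100111, col=0b1101000, row AND col = 0b100000 = 32; 32 != 104 -> empty
(234,-4): col outside [0, 234] -> not filled
(173,127): row=0b10101101, col=0b1111111, row AND col = 0b101101 = 45; 45 != 127 -> empty
(105,43): row=0b1101001, col=0b101011, row AND col = 0b101001 = 41; 41 != 43 -> empty
(139,121): row=0b10001011, col=0b1111001, row AND col = 0b1001 = 9; 9 != 121 -> empty
(6,4): row=0b110, col=0b100, row AND col = 0b100 = 4; 4 == 4 -> filled
(130,92): row=0b10000010, col=0b1011100, row AND col = 0b0 = 0; 0 != 92 -> empty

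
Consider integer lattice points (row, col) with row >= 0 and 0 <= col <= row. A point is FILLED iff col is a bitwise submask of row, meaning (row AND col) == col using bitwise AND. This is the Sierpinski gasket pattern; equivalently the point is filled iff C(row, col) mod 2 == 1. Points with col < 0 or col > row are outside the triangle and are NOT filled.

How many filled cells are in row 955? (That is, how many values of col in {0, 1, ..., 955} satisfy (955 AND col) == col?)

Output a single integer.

955 in binary = 1110111011
popcount(955) = number of 1-bits in 1110111011 = 8
A col c satisfies (955 AND c) == c iff every set bit of c is also set in 955; each of the 8 set bits of 955 can independently be on or off in c.
count = 2^8 = 256

Answer: 256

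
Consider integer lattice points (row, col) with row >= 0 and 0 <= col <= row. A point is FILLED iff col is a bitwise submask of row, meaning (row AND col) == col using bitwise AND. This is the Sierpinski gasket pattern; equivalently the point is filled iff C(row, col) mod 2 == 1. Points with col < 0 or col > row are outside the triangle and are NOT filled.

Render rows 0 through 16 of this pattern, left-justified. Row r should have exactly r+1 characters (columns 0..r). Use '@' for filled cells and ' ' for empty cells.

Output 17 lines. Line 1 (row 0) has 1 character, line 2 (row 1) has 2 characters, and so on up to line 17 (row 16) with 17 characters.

Answer: @
@@
@ @
@@@@
@   @
@@  @@
@ @ @ @
@@@@@@@@
@       @
@@      @@
@ @     @ @
@@@@    @@@@
@   @   @   @
@@  @@  @@  @@
@ @ @ @ @ @ @ @
@@@@@@@@@@@@@@@@
@               @

Derivation:
r0=0: @
r1=1: @@
r2=10: @ @
r3=11: @@@@
r4=100: @   @
r5=101: @@  @@
r6=110: @ @ @ @
r7=111: @@@@@@@@
r8=1000: @       @
r9=1001: @@      @@
r10=1010: @ @     @ @
r11=1011: @@@@    @@@@
r12=1100: @   @   @   @
r13=1101: @@  @@  @@  @@
r14=1110: @ @ @ @ @ @ @ @
r15=1111: @@@@@@@@@@@@@@@@
r16=10000: @               @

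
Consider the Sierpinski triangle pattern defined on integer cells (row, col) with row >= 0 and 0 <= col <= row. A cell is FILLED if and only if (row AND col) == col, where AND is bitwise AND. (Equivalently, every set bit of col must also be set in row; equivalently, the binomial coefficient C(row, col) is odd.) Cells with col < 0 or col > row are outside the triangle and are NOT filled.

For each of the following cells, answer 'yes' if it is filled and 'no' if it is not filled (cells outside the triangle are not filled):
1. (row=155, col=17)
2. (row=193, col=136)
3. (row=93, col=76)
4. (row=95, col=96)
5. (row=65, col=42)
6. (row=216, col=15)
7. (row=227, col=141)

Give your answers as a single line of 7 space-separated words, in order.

Answer: yes no yes no no no no

Derivation:
(155,17): row=0b10011011, col=0b10001, row AND col = 0b10001 = 17; 17 == 17 -> filled
(193,136): row=0b11000001, col=0b10001000, row AND col = 0b10000000 = 128; 128 != 136 -> empty
(93,76): row=0b1011101, col=0b1001100, row AND col = 0b1001100 = 76; 76 == 76 -> filled
(95,96): col outside [0, 95] -> not filled
(65,42): row=0b1000001, col=0b101010, row AND col = 0b0 = 0; 0 != 42 -> empty
(216,15): row=0b11011000, col=0b1111, row AND col = 0b1000 = 8; 8 != 15 -> empty
(227,141): row=0b11100011, col=0b10001101, row AND col = 0b10000001 = 129; 129 != 141 -> empty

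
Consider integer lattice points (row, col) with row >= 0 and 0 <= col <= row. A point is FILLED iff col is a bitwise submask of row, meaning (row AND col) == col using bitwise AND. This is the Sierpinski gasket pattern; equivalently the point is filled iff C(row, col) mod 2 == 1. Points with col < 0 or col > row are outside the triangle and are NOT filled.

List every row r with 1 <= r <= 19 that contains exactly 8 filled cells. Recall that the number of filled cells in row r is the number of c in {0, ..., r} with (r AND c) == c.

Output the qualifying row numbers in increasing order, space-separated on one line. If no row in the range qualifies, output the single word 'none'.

Row r has 2^popcount(r) filled cells, so we need popcount(r) = log2(8) = 3.
Scan r = 1..19 and keep those with exactly 3 one-bits:
r=1=1 popcount=1 -> skip
r=2=10 popcount=1 -> skip
r=3=11 popcount=2 -> skip
r=4=100 popcount=1 -> skip
r=5=101 popcount=2 -> skip
r=6=110 popcount=2 -> skip
r=7=111 popcount=3 -> KEEP
r=8=1000 popcount=1 -> skip
r=9=1001 popcount=2 -> skip
r=10=1010 popcount=2 -> skip
r=11=1011 popcount=3 -> KEEP
r=12=1100 popcount=2 -> skip
r=13=1101 popcount=3 -> KEEP
r=14=1110 popcount=3 -> KEEP
r=15=1111 popcount=4 -> skip
r=16=10000 popcount=1 -> skip
r=17=10001 popcount=2 -> skip
r=18=10010 popcount=2 -> skip
r=19=10011 popcount=3 -> KEEP
Kept rows: 7 11 13 14 19

Answer: 7 11 13 14 19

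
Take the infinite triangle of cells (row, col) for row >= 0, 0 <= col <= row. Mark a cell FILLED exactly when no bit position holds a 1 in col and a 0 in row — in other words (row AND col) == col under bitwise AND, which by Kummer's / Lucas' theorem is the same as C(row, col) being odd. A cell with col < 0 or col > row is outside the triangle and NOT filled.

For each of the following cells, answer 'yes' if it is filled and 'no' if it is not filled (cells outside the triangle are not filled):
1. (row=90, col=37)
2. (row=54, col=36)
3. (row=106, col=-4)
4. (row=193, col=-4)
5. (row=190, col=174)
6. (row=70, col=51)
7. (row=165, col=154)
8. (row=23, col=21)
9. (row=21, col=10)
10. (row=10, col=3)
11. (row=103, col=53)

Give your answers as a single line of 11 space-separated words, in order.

(90,37): row=0b1011010, col=0b100101, row AND col = 0b0 = 0; 0 != 37 -> empty
(54,36): row=0b110110, col=0b100100, row AND col = 0b100100 = 36; 36 == 36 -> filled
(106,-4): col outside [0, 106] -> not filled
(193,-4): col outside [0, 193] -> not filled
(190,174): row=0b10111110, col=0b10101110, row AND col = 0b10101110 = 174; 174 == 174 -> filled
(70,51): row=0b1000110, col=0b110011, row AND col = 0b10 = 2; 2 != 51 -> empty
(165,154): row=0b10100101, col=0b10011010, row AND col = 0b10000000 = 128; 128 != 154 -> empty
(23,21): row=0b10111, col=0b10101, row AND col = 0b10101 = 21; 21 == 21 -> filled
(21,10): row=0b10101, col=0b1010, row AND col = 0b0 = 0; 0 != 10 -> empty
(10,3): row=0b1010, col=0b11, row AND col = 0b10 = 2; 2 != 3 -> empty
(103,53): row=0b1100111, col=0b110101, row AND col = 0b100101 = 37; 37 != 53 -> empty

Answer: no yes no no yes no no yes no no no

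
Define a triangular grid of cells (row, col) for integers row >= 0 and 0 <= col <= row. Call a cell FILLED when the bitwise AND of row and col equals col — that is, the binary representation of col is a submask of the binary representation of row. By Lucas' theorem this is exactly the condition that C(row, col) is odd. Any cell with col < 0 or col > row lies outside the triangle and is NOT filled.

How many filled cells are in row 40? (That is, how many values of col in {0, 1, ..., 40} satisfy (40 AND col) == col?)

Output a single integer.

40 in binary = 101000
popcount(40) = number of 1-bits in 101000 = 2
A col c satisfies (40 AND c) == c iff every set bit of c is also set in 40; each of the 2 set bits of 40 can independently be on or off in c.
count = 2^2 = 4

Answer: 4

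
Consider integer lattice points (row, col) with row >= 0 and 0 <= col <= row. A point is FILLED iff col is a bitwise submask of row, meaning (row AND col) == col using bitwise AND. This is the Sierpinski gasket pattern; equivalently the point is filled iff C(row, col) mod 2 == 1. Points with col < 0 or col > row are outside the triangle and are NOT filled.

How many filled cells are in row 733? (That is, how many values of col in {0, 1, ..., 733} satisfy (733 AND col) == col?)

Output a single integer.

Answer: 128

Derivation:
733 in binary = 1011011101
popcount(733) = number of 1-bits in 1011011101 = 7
A col c satisfies (733 AND c) == c iff every set bit of c is also set in 733; each of the 7 set bits of 733 can independently be on or off in c.
count = 2^7 = 128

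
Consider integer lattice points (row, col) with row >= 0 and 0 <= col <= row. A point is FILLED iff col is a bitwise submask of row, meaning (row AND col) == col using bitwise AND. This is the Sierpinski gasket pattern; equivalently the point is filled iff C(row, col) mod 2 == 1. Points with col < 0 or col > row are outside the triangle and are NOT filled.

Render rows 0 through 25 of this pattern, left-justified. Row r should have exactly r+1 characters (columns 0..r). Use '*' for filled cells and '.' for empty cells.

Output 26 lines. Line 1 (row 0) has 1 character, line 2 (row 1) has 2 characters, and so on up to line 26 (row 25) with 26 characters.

Answer: *
**
*.*
****
*...*
**..**
*.*.*.*
********
*.......*
**......**
*.*.....*.*
****....****
*...*...*...*
**..**..**..**
*.*.*.*.*.*.*.*
****************
*...............*
**..............**
*.*.............*.*
****............****
*...*...........*...*
**..**..........**..**
*.*.*.*.........*.*.*.*
********........********
*.......*.......*.......*
**......**......**......**

Derivation:
r0=0: *
r1=1: **
r2=10: *.*
r3=11: ****
r4=100: *...*
r5=101: **..**
r6=110: *.*.*.*
r7=111: ********
r8=1000: *.......*
r9=1001: **......**
r10=1010: *.*.....*.*
r11=1011: ****....****
r12=1100: *...*...*...*
r13=1101: **..**..**..**
r14=1110: *.*.*.*.*.*.*.*
r15=1111: ****************
r16=10000: *...............*
r17=10001: **..............**
r18=10010: *.*.............*.*
r19=10011: ****............****
r20=10100: *...*...........*...*
r21=10101: **..**..........**..**
r22=10110: *.*.*.*.........*.*.*.*
r23=10111: ********........********
r24=11000: *.......*.......*.......*
r25=11001: **......**......**......**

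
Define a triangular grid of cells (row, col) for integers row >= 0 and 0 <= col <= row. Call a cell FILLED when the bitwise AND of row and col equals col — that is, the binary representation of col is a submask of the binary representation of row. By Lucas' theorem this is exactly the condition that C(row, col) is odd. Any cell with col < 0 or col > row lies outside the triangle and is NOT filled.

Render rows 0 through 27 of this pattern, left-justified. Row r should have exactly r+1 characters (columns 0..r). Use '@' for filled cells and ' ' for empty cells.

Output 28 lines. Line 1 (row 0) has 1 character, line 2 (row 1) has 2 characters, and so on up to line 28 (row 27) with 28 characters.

r0=0: @
r1=1: @@
r2=10: @ @
r3=11: @@@@
r4=100: @   @
r5=101: @@  @@
r6=110: @ @ @ @
r7=111: @@@@@@@@
r8=1000: @       @
r9=1001: @@      @@
r10=1010: @ @     @ @
r11=1011: @@@@    @@@@
r12=1100: @   @   @   @
r13=1101: @@  @@  @@  @@
r14=1110: @ @ @ @ @ @ @ @
r15=1111: @@@@@@@@@@@@@@@@
r16=10000: @               @
r17=10001: @@              @@
r18=10010: @ @             @ @
r19=10011: @@@@            @@@@
r20=10100: @   @           @   @
r21=10101: @@  @@          @@  @@
r22=10110: @ @ @ @         @ @ @ @
r23=10111: @@@@@@@@        @@@@@@@@
r24=11000: @       @       @       @
r25=11001: @@      @@      @@      @@
r26=11010: @ @     @ @     @ @     @ @
r27=11011: @@@@    @@@@    @@@@    @@@@

Answer: @
@@
@ @
@@@@
@   @
@@  @@
@ @ @ @
@@@@@@@@
@       @
@@      @@
@ @     @ @
@@@@    @@@@
@   @   @   @
@@  @@  @@  @@
@ @ @ @ @ @ @ @
@@@@@@@@@@@@@@@@
@               @
@@              @@
@ @             @ @
@@@@            @@@@
@   @           @   @
@@  @@          @@  @@
@ @ @ @         @ @ @ @
@@@@@@@@        @@@@@@@@
@       @       @       @
@@      @@      @@      @@
@ @     @ @     @ @     @ @
@@@@    @@@@    @@@@    @@@@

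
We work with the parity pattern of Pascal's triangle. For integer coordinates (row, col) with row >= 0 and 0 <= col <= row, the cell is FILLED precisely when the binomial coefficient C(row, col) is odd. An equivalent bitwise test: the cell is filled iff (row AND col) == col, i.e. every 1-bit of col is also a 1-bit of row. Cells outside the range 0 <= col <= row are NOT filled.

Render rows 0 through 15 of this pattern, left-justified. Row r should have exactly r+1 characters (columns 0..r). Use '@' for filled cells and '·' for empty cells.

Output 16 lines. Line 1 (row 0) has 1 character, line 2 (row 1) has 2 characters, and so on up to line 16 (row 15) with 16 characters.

r0=0: @
r1=1: @@
r2=10: @·@
r3=11: @@@@
r4=100: @···@
r5=101: @@··@@
r6=110: @·@·@·@
r7=111: @@@@@@@@
r8=1000: @·······@
r9=1001: @@······@@
r10=1010: @·@·····@·@
r11=1011: @@@@····@@@@
r12=1100: @···@···@···@
r13=1101: @@··@@··@@··@@
r14=1110: @·@·@·@·@·@·@·@
r15=1111: @@@@@@@@@@@@@@@@

Answer: @
@@
@·@
@@@@
@···@
@@··@@
@·@·@·@
@@@@@@@@
@·······@
@@······@@
@·@·····@·@
@@@@····@@@@
@···@···@···@
@@··@@··@@··@@
@·@·@·@·@·@·@·@
@@@@@@@@@@@@@@@@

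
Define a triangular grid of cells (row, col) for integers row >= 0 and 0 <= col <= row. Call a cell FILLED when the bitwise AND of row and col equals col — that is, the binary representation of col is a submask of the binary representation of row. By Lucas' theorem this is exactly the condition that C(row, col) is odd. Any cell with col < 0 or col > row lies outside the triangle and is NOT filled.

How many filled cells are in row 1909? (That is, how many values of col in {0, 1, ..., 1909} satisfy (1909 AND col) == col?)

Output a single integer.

Answer: 256

Derivation:
1909 in binary = 11101110101
popcount(1909) = number of 1-bits in 11101110101 = 8
A col c satisfies (1909 AND c) == c iff every set bit of c is also set in 1909; each of the 8 set bits of 1909 can independently be on or off in c.
count = 2^8 = 256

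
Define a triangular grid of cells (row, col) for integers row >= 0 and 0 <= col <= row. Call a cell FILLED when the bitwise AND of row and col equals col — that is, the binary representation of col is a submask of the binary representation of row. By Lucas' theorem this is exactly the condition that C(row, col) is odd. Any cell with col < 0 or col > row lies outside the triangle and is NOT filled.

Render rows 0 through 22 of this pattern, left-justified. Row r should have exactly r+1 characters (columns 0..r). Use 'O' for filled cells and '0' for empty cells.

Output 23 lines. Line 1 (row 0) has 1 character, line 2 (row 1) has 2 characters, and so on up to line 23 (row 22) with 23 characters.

r0=0: O
r1=1: OO
r2=10: O0O
r3=11: OOOO
r4=100: O000O
r5=101: OO00OO
r6=110: O0O0O0O
r7=111: OOOOOOOO
r8=1000: O0000000O
r9=1001: OO000000OO
r10=1010: O0O00000O0O
r11=1011: OOOO0000OOOO
r12=1100: O000O000O000O
r13=1101: OO00OO00OO00OO
r14=1110: O0O0O0O0O0O0O0O
r15=1111: OOOOOOOOOOOOOOOO
r16=10000: O000000000000000O
r17=10001: OO00000000000000OO
r18=10010: O0O0000000000000O0O
r19=10011: OOOO000000000000OOOO
r20=10100: O000O00000000000O000O
r21=10101: OO00OO0000000000OO00OO
r22=10110: O0O0O0O000000000O0O0O0O

Answer: O
OO
O0O
OOOO
O000O
OO00OO
O0O0O0O
OOOOOOOO
O0000000O
OO000000OO
O0O00000O0O
OOOO0000OOOO
O000O000O000O
OO00OO00OO00OO
O0O0O0O0O0O0O0O
OOOOOOOOOOOOOOOO
O000000000000000O
OO00000000000000OO
O0O0000000000000O0O
OOOO000000000000OOOO
O000O00000000000O000O
OO00OO0000000000OO00OO
O0O0O0O000000000O0O0O0O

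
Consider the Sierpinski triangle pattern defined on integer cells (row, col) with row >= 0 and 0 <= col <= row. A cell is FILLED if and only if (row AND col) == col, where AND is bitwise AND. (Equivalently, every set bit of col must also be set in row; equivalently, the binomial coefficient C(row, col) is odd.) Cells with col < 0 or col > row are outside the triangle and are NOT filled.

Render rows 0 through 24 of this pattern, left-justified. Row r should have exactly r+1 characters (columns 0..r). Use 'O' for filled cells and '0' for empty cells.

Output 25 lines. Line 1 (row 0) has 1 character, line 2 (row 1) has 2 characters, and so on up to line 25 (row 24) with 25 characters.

r0=0: O
r1=1: OO
r2=10: O0O
r3=11: OOOO
r4=100: O000O
r5=101: OO00OO
r6=110: O0O0O0O
r7=111: OOOOOOOO
r8=1000: O0000000O
r9=1001: OO000000OO
r10=1010: O0O00000O0O
r11=1011: OOOO0000OOOO
r12=1100: O000O000O000O
r13=1101: OO00OO00OO00OO
r14=1110: O0O0O0O0O0O0O0O
r15=1111: OOOOOOOOOOOOOOOO
r16=10000: O000000000000000O
r17=10001: OO00000000000000OO
r18=10010: O0O0000000000000O0O
r19=10011: OOOO000000000000OOOO
r20=10100: O000O00000000000O000O
r21=10101: OO00OO0000000000OO00OO
r22=10110: O0O0O0O000000000O0O0O0O
r23=10111: OOOOOOOO00000000OOOOOOOO
r24=11000: O0000000O0000000O0000000O

Answer: O
OO
O0O
OOOO
O000O
OO00OO
O0O0O0O
OOOOOOOO
O0000000O
OO000000OO
O0O00000O0O
OOOO0000OOOO
O000O000O000O
OO00OO00OO00OO
O0O0O0O0O0O0O0O
OOOOOOOOOOOOOOOO
O000000000000000O
OO00000000000000OO
O0O0000000000000O0O
OOOO000000000000OOOO
O000O00000000000O000O
OO00OO0000000000OO00OO
O0O0O0O000000000O0O0O0O
OOOOOOOO00000000OOOOOOOO
O0000000O0000000O0000000O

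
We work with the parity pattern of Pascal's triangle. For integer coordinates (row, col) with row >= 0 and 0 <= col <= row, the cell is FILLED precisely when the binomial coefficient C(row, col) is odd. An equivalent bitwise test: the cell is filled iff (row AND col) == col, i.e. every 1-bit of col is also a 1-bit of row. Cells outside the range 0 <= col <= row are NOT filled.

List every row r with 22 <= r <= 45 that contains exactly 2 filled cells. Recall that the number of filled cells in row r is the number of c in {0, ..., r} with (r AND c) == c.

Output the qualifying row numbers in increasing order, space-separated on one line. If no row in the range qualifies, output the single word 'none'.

Answer: 32

Derivation:
Row r has 2^popcount(r) filled cells, so we need popcount(r) = log2(2) = 1.
Scan r = 22..45 and keep those with exactly 1 one-bits:
r=22=10110 popcount=3 -> skip
r=23=10111 popcount=4 -> skip
r=24=11000 popcount=2 -> skip
r=25=11001 popcount=3 -> skip
r=26=11010 popcount=3 -> skip
r=27=11011 popcount=4 -> skip
r=28=11100 popcount=3 -> skip
r=29=11101 popcount=4 -> skip
r=30=11110 popcount=4 -> skip
r=31=11111 popcount=5 -> skip
r=32=100000 popcount=1 -> KEEP
r=33=100001 popcount=2 -> skip
r=34=100010 popcount=2 -> skip
r=35=100011 popcount=3 -> skip
r=36=100100 popcount=2 -> skip
r=37=100101 popcount=3 -> skip
r=38=100110 popcount=3 -> skip
r=39=100111 popcount=4 -> skip
r=40=101000 popcount=2 -> skip
r=41=101001 popcount=3 -> skip
r=42=101010 popcount=3 -> skip
r=43=101011 popcount=4 -> skip
r=44=101100 popcount=3 -> skip
r=45=101101 popcount=4 -> skip
Kept rows: 32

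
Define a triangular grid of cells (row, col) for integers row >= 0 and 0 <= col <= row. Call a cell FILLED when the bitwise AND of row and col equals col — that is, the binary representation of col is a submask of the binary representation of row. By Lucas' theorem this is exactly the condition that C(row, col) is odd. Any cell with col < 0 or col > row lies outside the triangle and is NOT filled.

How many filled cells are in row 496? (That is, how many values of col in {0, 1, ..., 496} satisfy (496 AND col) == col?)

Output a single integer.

Answer: 32

Derivation:
496 in binary = 111110000
popcount(496) = number of 1-bits in 111110000 = 5
A col c satisfies (496 AND c) == c iff every set bit of c is also set in 496; each of the 5 set bits of 496 can independently be on or off in c.
count = 2^5 = 32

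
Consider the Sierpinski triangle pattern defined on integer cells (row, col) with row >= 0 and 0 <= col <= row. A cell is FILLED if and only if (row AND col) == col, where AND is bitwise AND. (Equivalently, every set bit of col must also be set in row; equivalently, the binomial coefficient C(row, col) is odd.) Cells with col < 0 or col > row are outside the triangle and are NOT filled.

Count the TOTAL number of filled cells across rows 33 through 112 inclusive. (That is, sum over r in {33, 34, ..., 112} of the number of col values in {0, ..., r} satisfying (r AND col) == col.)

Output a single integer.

r33=100001 pc2: +4 =4
r34=100010 pc2: +4 =8
r35=100011 pc3: +8 =16
r36=100100 pc2: +4 =20
r37=100101 pc3: +8 =28
r38=100110 pc3: +8 =36
r39=100111 pc4: +16 =52
r40=101000 pc2: +4 =56
r41=101001 pc3: +8 =64
r42=101010 pc3: +8 =72
r43=101011 pc4: +16 =88
r44=101100 pc3: +8 =96
r45=101101 pc4: +16 =112
r46=101110 pc4: +16 =128
r47=101111 pc5: +32 =160
r48=110000 pc2: +4 =164
r49=110001 pc3: +8 =172
r50=110010 pc3: +8 =180
r51=110011 pc4: +16 =196
r52=110100 pc3: +8 =204
r53=110101 pc4: +16 =220
r54=110110 pc4: +16 =236
r55=110111 pc5: +32 =268
r56=111000 pc3: +8 =276
r57=111001 pc4: +16 =292
r58=111010 pc4: +16 =308
r59=111011 pc5: +32 =340
r60=111100 pc4: +16 =356
r61=111101 pc5: +32 =388
r62=111110 pc5: +32 =420
r63=111111 pc6: +64 =484
r64=1000000 pc1: +2 =486
r65=1000001 pc2: +4 =490
r66=1000010 pc2: +4 =494
r67=1000011 pc3: +8 =502
r68=1000100 pc2: +4 =506
r69=1000101 pc3: +8 =514
r70=1000110 pc3: +8 =522
r71=1000111 pc4: +16 =538
r72=1001000 pc2: +4 =542
r73=1001001 pc3: +8 =550
r74=1001010 pc3: +8 =558
r75=1001011 pc4: +16 =574
r76=1001100 pc3: +8 =582
r77=1001101 pc4: +16 =598
r78=1001110 pc4: +16 =614
r79=1001111 pc5: +32 =646
r80=1010000 pc2: +4 =650
r81=1010001 pc3: +8 =658
r82=1010010 pc3: +8 =666
r83=1010011 pc4: +16 =682
r84=1010100 pc3: +8 =690
r85=1010101 pc4: +16 =706
r86=1010110 pc4: +16 =722
r87=1010111 pc5: +32 =754
r88=1011000 pc3: +8 =762
r89=1011001 pc4: +16 =778
r90=1011010 pc4: +16 =794
r91=1011011 pc5: +32 =826
r92=1011100 pc4: +16 =842
r93=1011101 pc5: +32 =874
r94=1011110 pc5: +32 =906
r95=1011111 pc6: +64 =970
r96=1100000 pc2: +4 =974
r97=1100001 pc3: +8 =982
r98=1100010 pc3: +8 =990
r99=1100011 pc4: +16 =1006
r100=1100100 pc3: +8 =1014
r101=1100101 pc4: +16 =1030
r102=1100110 pc4: +16 =1046
r103=1100111 pc5: +32 =1078
r104=1101000 pc3: +8 =1086
r105=1101001 pc4: +16 =1102
r106=1101010 pc4: +16 =1118
r107=1101011 pc5: +32 =1150
r108=1101100 pc4: +16 =1166
r109=1101101 pc5: +32 =1198
r110=1101110 pc5: +32 =1230
r111=1101111 pc6: +64 =1294
r112=1110000 pc3: +8 =1302

Answer: 1302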